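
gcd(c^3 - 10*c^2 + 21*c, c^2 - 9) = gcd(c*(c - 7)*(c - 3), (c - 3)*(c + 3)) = c - 3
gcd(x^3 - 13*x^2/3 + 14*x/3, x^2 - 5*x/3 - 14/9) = x - 7/3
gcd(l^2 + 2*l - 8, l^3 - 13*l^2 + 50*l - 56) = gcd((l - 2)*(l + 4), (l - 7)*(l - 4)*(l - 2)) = l - 2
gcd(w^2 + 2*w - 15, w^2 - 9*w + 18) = w - 3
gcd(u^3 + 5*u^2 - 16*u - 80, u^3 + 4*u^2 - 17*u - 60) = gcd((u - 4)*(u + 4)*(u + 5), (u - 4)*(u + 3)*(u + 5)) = u^2 + u - 20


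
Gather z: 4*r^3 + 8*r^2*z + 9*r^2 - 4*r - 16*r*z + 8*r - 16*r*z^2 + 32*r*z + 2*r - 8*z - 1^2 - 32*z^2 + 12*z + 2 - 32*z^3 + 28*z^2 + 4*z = 4*r^3 + 9*r^2 + 6*r - 32*z^3 + z^2*(-16*r - 4) + z*(8*r^2 + 16*r + 8) + 1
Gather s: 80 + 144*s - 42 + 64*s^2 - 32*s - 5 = 64*s^2 + 112*s + 33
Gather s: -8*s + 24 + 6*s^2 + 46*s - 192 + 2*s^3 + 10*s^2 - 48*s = 2*s^3 + 16*s^2 - 10*s - 168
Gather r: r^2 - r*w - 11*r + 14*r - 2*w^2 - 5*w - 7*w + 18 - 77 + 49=r^2 + r*(3 - w) - 2*w^2 - 12*w - 10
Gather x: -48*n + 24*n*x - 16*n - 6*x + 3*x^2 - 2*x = -64*n + 3*x^2 + x*(24*n - 8)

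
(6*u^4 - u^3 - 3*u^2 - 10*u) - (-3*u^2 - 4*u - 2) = 6*u^4 - u^3 - 6*u + 2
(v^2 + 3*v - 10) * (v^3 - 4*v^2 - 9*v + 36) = v^5 - v^4 - 31*v^3 + 49*v^2 + 198*v - 360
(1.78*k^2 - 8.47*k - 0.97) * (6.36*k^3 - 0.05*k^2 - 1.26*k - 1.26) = 11.3208*k^5 - 53.9582*k^4 - 7.9885*k^3 + 8.4779*k^2 + 11.8944*k + 1.2222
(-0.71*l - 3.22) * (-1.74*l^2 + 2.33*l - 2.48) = 1.2354*l^3 + 3.9485*l^2 - 5.7418*l + 7.9856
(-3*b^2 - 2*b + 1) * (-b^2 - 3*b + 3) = 3*b^4 + 11*b^3 - 4*b^2 - 9*b + 3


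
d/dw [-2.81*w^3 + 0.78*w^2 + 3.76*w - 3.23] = -8.43*w^2 + 1.56*w + 3.76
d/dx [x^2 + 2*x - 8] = 2*x + 2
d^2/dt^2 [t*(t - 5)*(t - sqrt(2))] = 6*t - 10 - 2*sqrt(2)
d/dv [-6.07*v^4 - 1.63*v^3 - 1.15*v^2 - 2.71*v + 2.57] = -24.28*v^3 - 4.89*v^2 - 2.3*v - 2.71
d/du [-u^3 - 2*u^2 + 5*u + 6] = -3*u^2 - 4*u + 5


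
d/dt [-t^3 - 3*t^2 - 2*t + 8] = -3*t^2 - 6*t - 2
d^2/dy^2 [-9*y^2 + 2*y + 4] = -18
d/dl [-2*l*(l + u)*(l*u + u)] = 2*u*(-3*l^2 - 2*l*u - 2*l - u)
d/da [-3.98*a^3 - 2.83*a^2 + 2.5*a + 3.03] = -11.94*a^2 - 5.66*a + 2.5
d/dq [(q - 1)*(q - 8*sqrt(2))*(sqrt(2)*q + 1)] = 3*sqrt(2)*q^2 - 30*q - 2*sqrt(2)*q - 8*sqrt(2) + 15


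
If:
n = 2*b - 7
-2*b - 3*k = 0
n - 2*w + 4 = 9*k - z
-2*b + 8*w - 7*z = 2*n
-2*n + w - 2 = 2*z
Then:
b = 19/26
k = -19/39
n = -72/13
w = 64/13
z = 7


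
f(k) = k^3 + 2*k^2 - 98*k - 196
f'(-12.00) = 286.00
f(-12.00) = -460.00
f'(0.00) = -98.00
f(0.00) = -196.00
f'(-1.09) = -98.80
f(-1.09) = -88.10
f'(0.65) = -94.13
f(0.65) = -258.58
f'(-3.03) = -82.58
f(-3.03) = 91.48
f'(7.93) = 122.37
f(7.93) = -348.69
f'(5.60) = 18.48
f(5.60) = -506.46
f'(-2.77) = -86.06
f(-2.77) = 69.55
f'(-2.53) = -88.92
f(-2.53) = 48.55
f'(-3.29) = -78.69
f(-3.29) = 112.46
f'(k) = 3*k^2 + 4*k - 98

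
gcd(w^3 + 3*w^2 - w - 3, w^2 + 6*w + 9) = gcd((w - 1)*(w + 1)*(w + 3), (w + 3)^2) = w + 3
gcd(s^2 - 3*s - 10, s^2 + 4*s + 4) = s + 2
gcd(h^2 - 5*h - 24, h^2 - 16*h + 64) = h - 8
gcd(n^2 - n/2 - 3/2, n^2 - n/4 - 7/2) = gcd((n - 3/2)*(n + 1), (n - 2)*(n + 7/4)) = 1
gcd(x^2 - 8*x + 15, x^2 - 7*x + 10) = x - 5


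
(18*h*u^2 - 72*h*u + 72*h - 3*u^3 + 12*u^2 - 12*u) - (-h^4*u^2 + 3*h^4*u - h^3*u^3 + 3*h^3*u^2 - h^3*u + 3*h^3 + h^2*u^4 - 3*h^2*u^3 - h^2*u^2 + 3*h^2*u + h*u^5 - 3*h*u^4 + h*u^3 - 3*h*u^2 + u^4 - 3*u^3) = h^4*u^2 - 3*h^4*u + h^3*u^3 - 3*h^3*u^2 + h^3*u - 3*h^3 - h^2*u^4 + 3*h^2*u^3 + h^2*u^2 - 3*h^2*u - h*u^5 + 3*h*u^4 - h*u^3 + 21*h*u^2 - 72*h*u + 72*h - u^4 + 12*u^2 - 12*u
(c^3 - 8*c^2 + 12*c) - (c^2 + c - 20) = c^3 - 9*c^2 + 11*c + 20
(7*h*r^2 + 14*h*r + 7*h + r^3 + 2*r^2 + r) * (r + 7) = 7*h*r^3 + 63*h*r^2 + 105*h*r + 49*h + r^4 + 9*r^3 + 15*r^2 + 7*r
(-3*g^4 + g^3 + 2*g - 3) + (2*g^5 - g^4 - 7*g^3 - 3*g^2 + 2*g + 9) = 2*g^5 - 4*g^4 - 6*g^3 - 3*g^2 + 4*g + 6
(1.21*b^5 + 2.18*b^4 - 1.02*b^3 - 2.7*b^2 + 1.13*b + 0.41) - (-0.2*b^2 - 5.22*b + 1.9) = 1.21*b^5 + 2.18*b^4 - 1.02*b^3 - 2.5*b^2 + 6.35*b - 1.49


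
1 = 1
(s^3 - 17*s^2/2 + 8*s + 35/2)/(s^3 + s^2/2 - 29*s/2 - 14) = (2*s^2 - 19*s + 35)/(2*s^2 - s - 28)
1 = 1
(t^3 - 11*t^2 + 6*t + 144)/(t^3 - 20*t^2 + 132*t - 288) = (t + 3)/(t - 6)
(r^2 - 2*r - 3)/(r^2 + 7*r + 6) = (r - 3)/(r + 6)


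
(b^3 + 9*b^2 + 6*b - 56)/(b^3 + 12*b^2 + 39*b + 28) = (b - 2)/(b + 1)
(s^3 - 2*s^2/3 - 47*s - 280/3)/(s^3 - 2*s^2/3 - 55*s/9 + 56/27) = 9*(s^2 - 3*s - 40)/(9*s^2 - 27*s + 8)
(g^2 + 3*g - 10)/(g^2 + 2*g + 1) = (g^2 + 3*g - 10)/(g^2 + 2*g + 1)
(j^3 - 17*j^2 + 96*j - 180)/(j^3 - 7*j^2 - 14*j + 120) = (j - 6)/(j + 4)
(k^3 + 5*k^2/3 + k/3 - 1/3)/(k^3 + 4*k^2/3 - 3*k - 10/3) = (3*k^2 + 2*k - 1)/(3*k^2 + k - 10)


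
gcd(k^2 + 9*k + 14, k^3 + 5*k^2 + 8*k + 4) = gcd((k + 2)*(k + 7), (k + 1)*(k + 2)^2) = k + 2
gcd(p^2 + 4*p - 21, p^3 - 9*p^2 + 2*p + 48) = p - 3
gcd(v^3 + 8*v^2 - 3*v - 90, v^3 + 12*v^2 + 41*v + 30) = v^2 + 11*v + 30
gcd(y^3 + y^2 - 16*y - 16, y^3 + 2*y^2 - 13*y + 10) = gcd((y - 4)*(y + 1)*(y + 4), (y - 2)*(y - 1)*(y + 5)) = 1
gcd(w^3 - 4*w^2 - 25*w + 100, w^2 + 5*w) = w + 5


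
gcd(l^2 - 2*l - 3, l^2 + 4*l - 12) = 1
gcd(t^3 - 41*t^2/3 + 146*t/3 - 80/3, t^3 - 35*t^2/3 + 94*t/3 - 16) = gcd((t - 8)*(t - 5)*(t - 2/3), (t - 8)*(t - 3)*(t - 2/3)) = t^2 - 26*t/3 + 16/3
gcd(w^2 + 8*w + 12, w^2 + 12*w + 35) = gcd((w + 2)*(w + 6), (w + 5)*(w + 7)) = 1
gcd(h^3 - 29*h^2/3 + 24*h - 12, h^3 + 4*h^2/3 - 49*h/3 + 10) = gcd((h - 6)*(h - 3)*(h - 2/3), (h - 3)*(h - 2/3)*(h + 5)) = h^2 - 11*h/3 + 2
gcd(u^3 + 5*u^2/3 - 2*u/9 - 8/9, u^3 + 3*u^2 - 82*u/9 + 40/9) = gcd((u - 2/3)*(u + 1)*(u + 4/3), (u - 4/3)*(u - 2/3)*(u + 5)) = u - 2/3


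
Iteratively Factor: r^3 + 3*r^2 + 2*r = (r + 1)*(r^2 + 2*r) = (r + 1)*(r + 2)*(r)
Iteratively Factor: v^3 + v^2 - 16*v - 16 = (v + 4)*(v^2 - 3*v - 4) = (v + 1)*(v + 4)*(v - 4)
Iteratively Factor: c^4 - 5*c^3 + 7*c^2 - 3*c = (c - 1)*(c^3 - 4*c^2 + 3*c) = (c - 3)*(c - 1)*(c^2 - c) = (c - 3)*(c - 1)^2*(c)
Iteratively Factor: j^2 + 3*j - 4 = (j + 4)*(j - 1)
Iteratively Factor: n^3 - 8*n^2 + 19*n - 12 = (n - 1)*(n^2 - 7*n + 12) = (n - 3)*(n - 1)*(n - 4)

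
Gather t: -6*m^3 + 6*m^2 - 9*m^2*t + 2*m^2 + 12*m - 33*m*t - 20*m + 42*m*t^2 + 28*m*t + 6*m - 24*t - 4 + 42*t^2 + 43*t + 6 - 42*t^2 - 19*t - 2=-6*m^3 + 8*m^2 + 42*m*t^2 - 2*m + t*(-9*m^2 - 5*m)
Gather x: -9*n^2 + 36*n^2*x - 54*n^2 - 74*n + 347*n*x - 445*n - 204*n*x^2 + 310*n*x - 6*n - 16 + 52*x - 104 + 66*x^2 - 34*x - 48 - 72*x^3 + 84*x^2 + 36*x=-63*n^2 - 525*n - 72*x^3 + x^2*(150 - 204*n) + x*(36*n^2 + 657*n + 54) - 168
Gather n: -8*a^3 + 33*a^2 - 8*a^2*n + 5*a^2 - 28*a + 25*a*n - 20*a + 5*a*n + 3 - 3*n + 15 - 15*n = -8*a^3 + 38*a^2 - 48*a + n*(-8*a^2 + 30*a - 18) + 18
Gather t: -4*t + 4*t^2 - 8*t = 4*t^2 - 12*t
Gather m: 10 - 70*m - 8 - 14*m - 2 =-84*m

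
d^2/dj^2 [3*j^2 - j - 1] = 6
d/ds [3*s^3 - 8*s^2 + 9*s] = 9*s^2 - 16*s + 9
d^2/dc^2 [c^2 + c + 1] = 2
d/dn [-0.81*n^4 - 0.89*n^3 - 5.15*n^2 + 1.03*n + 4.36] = -3.24*n^3 - 2.67*n^2 - 10.3*n + 1.03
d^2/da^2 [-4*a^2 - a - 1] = -8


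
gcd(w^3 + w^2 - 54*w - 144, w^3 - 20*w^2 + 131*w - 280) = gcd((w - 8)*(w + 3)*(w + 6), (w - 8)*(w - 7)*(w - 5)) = w - 8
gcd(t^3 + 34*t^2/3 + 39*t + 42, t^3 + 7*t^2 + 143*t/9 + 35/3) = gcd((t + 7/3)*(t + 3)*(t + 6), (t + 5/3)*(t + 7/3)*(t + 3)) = t^2 + 16*t/3 + 7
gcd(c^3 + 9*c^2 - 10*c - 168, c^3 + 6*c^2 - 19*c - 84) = c^2 + 3*c - 28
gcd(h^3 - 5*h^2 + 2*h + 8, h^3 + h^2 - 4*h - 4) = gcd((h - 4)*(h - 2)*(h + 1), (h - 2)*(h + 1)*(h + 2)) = h^2 - h - 2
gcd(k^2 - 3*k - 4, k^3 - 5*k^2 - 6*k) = k + 1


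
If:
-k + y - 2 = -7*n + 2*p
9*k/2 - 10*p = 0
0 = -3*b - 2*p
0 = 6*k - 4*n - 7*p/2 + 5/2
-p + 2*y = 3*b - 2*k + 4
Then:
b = 210/739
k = -700/739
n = -625/1478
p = -315/739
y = 4671/1478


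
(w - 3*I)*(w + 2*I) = w^2 - I*w + 6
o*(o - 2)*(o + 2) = o^3 - 4*o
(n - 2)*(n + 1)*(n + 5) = n^3 + 4*n^2 - 7*n - 10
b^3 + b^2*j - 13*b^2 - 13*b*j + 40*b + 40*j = (b - 8)*(b - 5)*(b + j)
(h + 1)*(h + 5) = h^2 + 6*h + 5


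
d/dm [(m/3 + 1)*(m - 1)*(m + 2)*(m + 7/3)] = 4*m^3/3 + 19*m^2/3 + 62*m/9 - 11/9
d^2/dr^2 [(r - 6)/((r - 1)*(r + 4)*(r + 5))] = 2*(3*r^5 - 12*r^4 - 331*r^3 - 1230*r^2 - 1464*r - 1466)/(r^9 + 24*r^8 + 225*r^7 + 980*r^6 + 1515*r^5 - 2256*r^4 - 8029*r^3 + 2340*r^2 + 13200*r - 8000)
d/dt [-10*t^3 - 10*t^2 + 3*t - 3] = -30*t^2 - 20*t + 3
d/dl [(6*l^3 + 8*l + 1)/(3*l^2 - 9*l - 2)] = (18*l^4 - 108*l^3 - 60*l^2 - 6*l - 7)/(9*l^4 - 54*l^3 + 69*l^2 + 36*l + 4)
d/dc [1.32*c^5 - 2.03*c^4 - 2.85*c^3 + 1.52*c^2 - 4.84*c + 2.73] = 6.6*c^4 - 8.12*c^3 - 8.55*c^2 + 3.04*c - 4.84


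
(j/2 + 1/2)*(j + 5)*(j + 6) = j^3/2 + 6*j^2 + 41*j/2 + 15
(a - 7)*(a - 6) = a^2 - 13*a + 42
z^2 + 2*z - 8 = (z - 2)*(z + 4)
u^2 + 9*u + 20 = (u + 4)*(u + 5)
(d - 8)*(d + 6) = d^2 - 2*d - 48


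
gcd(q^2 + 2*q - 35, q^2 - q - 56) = q + 7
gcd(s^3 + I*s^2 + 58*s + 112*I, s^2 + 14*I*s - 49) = s + 7*I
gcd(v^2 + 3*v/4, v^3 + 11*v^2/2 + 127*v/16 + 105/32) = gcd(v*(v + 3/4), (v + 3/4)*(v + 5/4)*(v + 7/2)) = v + 3/4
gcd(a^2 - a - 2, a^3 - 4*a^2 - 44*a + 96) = a - 2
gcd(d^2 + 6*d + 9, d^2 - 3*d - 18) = d + 3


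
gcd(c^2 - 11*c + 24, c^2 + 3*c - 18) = c - 3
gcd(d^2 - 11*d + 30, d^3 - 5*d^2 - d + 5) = d - 5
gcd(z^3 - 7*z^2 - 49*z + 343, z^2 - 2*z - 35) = z - 7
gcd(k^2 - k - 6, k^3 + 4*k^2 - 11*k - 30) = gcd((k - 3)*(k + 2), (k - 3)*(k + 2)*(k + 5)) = k^2 - k - 6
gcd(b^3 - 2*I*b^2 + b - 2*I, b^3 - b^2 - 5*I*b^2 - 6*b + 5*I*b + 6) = b - 2*I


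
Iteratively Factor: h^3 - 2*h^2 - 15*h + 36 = (h - 3)*(h^2 + h - 12) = (h - 3)*(h + 4)*(h - 3)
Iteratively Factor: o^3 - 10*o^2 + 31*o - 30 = (o - 3)*(o^2 - 7*o + 10) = (o - 3)*(o - 2)*(o - 5)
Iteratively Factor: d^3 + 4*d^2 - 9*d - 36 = (d - 3)*(d^2 + 7*d + 12) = (d - 3)*(d + 4)*(d + 3)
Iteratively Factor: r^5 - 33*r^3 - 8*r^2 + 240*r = (r - 5)*(r^4 + 5*r^3 - 8*r^2 - 48*r) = (r - 5)*(r - 3)*(r^3 + 8*r^2 + 16*r) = r*(r - 5)*(r - 3)*(r^2 + 8*r + 16) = r*(r - 5)*(r - 3)*(r + 4)*(r + 4)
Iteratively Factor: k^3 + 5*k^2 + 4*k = (k)*(k^2 + 5*k + 4) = k*(k + 4)*(k + 1)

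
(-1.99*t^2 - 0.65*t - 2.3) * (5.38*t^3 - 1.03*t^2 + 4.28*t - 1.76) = -10.7062*t^5 - 1.4473*t^4 - 20.2217*t^3 + 3.0894*t^2 - 8.7*t + 4.048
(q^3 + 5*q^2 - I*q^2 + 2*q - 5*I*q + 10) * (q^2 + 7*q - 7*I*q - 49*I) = q^5 + 12*q^4 - 8*I*q^4 + 30*q^3 - 96*I*q^3 - 60*q^2 - 294*I*q^2 - 175*q - 168*I*q - 490*I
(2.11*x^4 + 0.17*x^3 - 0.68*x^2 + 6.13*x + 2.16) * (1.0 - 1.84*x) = -3.8824*x^5 + 1.7972*x^4 + 1.4212*x^3 - 11.9592*x^2 + 2.1556*x + 2.16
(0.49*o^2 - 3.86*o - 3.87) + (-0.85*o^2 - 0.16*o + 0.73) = -0.36*o^2 - 4.02*o - 3.14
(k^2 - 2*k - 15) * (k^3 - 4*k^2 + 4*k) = k^5 - 6*k^4 - 3*k^3 + 52*k^2 - 60*k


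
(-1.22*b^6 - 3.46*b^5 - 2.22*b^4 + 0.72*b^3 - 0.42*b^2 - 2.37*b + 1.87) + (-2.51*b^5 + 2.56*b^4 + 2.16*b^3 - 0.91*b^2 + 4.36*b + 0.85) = -1.22*b^6 - 5.97*b^5 + 0.34*b^4 + 2.88*b^3 - 1.33*b^2 + 1.99*b + 2.72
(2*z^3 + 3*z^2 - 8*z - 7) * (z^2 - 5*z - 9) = 2*z^5 - 7*z^4 - 41*z^3 + 6*z^2 + 107*z + 63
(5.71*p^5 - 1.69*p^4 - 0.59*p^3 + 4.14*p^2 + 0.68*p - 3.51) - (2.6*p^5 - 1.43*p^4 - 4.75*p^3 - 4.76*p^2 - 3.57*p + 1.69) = 3.11*p^5 - 0.26*p^4 + 4.16*p^3 + 8.9*p^2 + 4.25*p - 5.2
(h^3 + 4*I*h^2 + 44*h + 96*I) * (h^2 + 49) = h^5 + 4*I*h^4 + 93*h^3 + 292*I*h^2 + 2156*h + 4704*I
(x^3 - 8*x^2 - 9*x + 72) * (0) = 0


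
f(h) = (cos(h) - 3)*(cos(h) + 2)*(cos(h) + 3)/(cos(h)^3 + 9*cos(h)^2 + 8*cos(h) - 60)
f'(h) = (cos(h) - 3)*(cos(h) + 2)*(cos(h) + 3)*(3*sin(h)*cos(h)^2 + 18*sin(h)*cos(h) + 8*sin(h))/(cos(h)^3 + 9*cos(h)^2 + 8*cos(h) - 60)^2 - (cos(h) - 3)*(cos(h) + 2)*sin(h)/(cos(h)^3 + 9*cos(h)^2 + 8*cos(h) - 60) - (cos(h) - 3)*(cos(h) + 3)*sin(h)/(cos(h)^3 + 9*cos(h)^2 + 8*cos(h) - 60) - (cos(h) + 2)*(cos(h) + 3)*sin(h)/(cos(h)^3 + 9*cos(h)^2 + 8*cos(h) - 60) = (-7*cos(h)^4 - 34*cos(h)^3 + 29*cos(h)^2 - 84*cos(h) - 684)*sin(h)/((cos(h) - 2)^2*(cos(h) + 5)^2*(cos(h) + 6)^2)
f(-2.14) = 0.21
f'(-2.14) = 0.14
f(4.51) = 0.26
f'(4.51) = 0.17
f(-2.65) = 0.15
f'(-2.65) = 0.07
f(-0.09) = 0.57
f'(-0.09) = 0.04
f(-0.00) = 0.57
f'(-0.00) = 0.00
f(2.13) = 0.21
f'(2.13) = -0.14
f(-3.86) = 0.17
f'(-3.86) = -0.10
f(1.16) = 0.38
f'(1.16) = -0.21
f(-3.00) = 0.13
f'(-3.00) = 0.02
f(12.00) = 0.51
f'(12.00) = 0.19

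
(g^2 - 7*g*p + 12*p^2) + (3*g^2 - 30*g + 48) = 4*g^2 - 7*g*p - 30*g + 12*p^2 + 48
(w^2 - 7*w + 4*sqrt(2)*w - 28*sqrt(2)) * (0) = 0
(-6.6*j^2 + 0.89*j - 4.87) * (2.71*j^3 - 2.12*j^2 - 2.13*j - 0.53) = -17.886*j^5 + 16.4039*j^4 - 1.0265*j^3 + 11.9267*j^2 + 9.9014*j + 2.5811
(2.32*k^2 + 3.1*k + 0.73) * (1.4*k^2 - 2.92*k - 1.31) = 3.248*k^4 - 2.4344*k^3 - 11.0692*k^2 - 6.1926*k - 0.9563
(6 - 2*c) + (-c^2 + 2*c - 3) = 3 - c^2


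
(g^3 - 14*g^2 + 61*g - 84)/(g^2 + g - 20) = (g^2 - 10*g + 21)/(g + 5)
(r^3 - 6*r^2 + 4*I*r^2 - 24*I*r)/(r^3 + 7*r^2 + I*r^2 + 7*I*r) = (r^2 + r*(-6 + 4*I) - 24*I)/(r^2 + r*(7 + I) + 7*I)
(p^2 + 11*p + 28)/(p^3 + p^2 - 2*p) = (p^2 + 11*p + 28)/(p*(p^2 + p - 2))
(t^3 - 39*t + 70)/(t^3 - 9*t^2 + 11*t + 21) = (t^3 - 39*t + 70)/(t^3 - 9*t^2 + 11*t + 21)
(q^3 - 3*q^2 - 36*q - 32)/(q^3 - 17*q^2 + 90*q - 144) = (q^2 + 5*q + 4)/(q^2 - 9*q + 18)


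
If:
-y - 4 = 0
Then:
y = -4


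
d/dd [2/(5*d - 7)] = -10/(5*d - 7)^2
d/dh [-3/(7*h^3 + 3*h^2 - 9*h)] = 9*(7*h^2 + 2*h - 3)/(h^2*(7*h^2 + 3*h - 9)^2)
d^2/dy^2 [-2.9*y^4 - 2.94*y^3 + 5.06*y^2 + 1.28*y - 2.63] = -34.8*y^2 - 17.64*y + 10.12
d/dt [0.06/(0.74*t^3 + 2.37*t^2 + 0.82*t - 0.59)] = (-0.1332*t^2 - 0.2844*t - 0.0492)/(0.74*t^3 + 2.37*t^2 + 0.82*t - 0.59)^2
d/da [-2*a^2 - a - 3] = -4*a - 1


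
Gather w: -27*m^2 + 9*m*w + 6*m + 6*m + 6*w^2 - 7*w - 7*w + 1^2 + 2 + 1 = -27*m^2 + 12*m + 6*w^2 + w*(9*m - 14) + 4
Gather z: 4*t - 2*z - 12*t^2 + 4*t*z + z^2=-12*t^2 + 4*t + z^2 + z*(4*t - 2)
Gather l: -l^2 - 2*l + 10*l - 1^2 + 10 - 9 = -l^2 + 8*l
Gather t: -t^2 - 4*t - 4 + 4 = -t^2 - 4*t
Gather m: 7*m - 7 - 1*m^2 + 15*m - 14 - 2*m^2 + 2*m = -3*m^2 + 24*m - 21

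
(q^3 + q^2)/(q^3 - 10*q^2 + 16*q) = q*(q + 1)/(q^2 - 10*q + 16)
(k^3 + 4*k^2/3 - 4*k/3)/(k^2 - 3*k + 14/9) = 3*k*(k + 2)/(3*k - 7)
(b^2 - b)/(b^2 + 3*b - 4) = b/(b + 4)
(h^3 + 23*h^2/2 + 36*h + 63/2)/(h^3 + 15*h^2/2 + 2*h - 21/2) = (h + 3)/(h - 1)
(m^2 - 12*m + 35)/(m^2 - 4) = (m^2 - 12*m + 35)/(m^2 - 4)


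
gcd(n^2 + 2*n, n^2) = n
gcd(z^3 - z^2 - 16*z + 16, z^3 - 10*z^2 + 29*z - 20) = z^2 - 5*z + 4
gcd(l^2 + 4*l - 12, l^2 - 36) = l + 6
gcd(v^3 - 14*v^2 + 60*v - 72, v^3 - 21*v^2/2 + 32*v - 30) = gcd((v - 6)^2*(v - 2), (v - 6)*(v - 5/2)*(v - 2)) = v^2 - 8*v + 12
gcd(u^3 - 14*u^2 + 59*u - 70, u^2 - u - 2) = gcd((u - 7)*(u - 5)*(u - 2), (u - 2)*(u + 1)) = u - 2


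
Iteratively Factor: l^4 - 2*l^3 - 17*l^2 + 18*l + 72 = (l - 3)*(l^3 + l^2 - 14*l - 24) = (l - 3)*(l + 3)*(l^2 - 2*l - 8) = (l - 4)*(l - 3)*(l + 3)*(l + 2)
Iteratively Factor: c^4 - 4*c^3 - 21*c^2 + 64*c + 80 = (c + 1)*(c^3 - 5*c^2 - 16*c + 80) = (c - 4)*(c + 1)*(c^2 - c - 20) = (c - 4)*(c + 1)*(c + 4)*(c - 5)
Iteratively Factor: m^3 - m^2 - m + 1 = (m + 1)*(m^2 - 2*m + 1) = (m - 1)*(m + 1)*(m - 1)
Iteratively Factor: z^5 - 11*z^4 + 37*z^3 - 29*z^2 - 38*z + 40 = (z + 1)*(z^4 - 12*z^3 + 49*z^2 - 78*z + 40) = (z - 5)*(z + 1)*(z^3 - 7*z^2 + 14*z - 8) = (z - 5)*(z - 1)*(z + 1)*(z^2 - 6*z + 8) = (z - 5)*(z - 4)*(z - 1)*(z + 1)*(z - 2)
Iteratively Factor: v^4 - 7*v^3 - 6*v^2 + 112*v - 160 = (v - 2)*(v^3 - 5*v^2 - 16*v + 80) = (v - 5)*(v - 2)*(v^2 - 16) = (v - 5)*(v - 2)*(v + 4)*(v - 4)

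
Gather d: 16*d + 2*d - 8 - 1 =18*d - 9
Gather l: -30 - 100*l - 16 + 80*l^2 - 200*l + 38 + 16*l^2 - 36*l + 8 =96*l^2 - 336*l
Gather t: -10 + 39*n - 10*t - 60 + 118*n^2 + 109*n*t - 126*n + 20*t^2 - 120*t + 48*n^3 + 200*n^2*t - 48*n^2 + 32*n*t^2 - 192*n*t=48*n^3 + 70*n^2 - 87*n + t^2*(32*n + 20) + t*(200*n^2 - 83*n - 130) - 70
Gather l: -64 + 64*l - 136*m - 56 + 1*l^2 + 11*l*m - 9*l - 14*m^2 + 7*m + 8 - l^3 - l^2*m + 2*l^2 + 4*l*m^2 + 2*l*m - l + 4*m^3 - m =-l^3 + l^2*(3 - m) + l*(4*m^2 + 13*m + 54) + 4*m^3 - 14*m^2 - 130*m - 112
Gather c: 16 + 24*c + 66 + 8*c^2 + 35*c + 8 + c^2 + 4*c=9*c^2 + 63*c + 90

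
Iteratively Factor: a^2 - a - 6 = (a - 3)*(a + 2)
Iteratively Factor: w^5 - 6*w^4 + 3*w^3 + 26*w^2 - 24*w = (w - 1)*(w^4 - 5*w^3 - 2*w^2 + 24*w) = w*(w - 1)*(w^3 - 5*w^2 - 2*w + 24) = w*(w - 4)*(w - 1)*(w^2 - w - 6) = w*(w - 4)*(w - 3)*(w - 1)*(w + 2)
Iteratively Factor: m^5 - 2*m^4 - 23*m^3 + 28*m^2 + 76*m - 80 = (m + 4)*(m^4 - 6*m^3 + m^2 + 24*m - 20) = (m - 2)*(m + 4)*(m^3 - 4*m^2 - 7*m + 10) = (m - 2)*(m - 1)*(m + 4)*(m^2 - 3*m - 10) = (m - 5)*(m - 2)*(m - 1)*(m + 4)*(m + 2)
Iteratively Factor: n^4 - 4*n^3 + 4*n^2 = (n - 2)*(n^3 - 2*n^2) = (n - 2)^2*(n^2) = n*(n - 2)^2*(n)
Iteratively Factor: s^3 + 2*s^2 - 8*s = (s - 2)*(s^2 + 4*s) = s*(s - 2)*(s + 4)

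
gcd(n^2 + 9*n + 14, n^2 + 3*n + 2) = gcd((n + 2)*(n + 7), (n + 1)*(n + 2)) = n + 2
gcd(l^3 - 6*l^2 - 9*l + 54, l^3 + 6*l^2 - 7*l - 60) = l - 3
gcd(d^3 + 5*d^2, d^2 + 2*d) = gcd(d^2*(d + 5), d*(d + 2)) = d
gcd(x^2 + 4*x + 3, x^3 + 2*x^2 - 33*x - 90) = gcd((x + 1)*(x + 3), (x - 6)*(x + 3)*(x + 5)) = x + 3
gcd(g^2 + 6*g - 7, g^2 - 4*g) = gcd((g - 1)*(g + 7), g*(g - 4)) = 1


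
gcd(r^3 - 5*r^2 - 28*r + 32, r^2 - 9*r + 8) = r^2 - 9*r + 8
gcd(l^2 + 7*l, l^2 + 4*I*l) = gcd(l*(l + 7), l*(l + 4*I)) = l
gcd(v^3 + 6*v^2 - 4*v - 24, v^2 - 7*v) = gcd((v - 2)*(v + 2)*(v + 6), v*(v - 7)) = 1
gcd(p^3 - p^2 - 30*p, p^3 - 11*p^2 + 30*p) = p^2 - 6*p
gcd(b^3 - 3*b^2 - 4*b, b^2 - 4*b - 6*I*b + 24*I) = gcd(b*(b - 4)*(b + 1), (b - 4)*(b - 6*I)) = b - 4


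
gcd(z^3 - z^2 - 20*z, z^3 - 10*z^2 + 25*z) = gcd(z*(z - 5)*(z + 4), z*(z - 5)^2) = z^2 - 5*z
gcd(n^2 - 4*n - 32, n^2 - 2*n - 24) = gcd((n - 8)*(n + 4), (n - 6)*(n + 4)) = n + 4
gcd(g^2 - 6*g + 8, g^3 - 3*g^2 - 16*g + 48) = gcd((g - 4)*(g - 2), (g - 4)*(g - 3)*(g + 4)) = g - 4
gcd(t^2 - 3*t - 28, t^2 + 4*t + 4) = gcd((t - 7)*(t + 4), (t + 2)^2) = 1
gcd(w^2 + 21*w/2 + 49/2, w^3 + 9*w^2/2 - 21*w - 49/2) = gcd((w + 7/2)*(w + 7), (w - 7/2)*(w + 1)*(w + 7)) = w + 7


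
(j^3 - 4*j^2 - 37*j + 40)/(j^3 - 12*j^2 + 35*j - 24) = (j + 5)/(j - 3)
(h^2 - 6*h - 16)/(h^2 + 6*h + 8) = (h - 8)/(h + 4)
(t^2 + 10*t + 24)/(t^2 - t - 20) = (t + 6)/(t - 5)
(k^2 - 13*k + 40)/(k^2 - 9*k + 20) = (k - 8)/(k - 4)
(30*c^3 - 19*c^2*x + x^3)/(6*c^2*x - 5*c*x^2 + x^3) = (5*c + x)/x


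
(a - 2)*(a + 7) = a^2 + 5*a - 14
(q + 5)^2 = q^2 + 10*q + 25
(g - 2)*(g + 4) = g^2 + 2*g - 8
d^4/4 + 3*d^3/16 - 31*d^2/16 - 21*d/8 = d*(d/4 + 1/2)*(d - 3)*(d + 7/4)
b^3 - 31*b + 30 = (b - 5)*(b - 1)*(b + 6)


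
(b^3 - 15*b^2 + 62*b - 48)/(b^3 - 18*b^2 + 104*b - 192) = (b - 1)/(b - 4)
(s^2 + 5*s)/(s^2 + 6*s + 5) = s/(s + 1)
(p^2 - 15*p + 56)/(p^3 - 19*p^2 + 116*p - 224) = 1/(p - 4)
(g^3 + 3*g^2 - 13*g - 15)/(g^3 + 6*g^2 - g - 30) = (g^2 - 2*g - 3)/(g^2 + g - 6)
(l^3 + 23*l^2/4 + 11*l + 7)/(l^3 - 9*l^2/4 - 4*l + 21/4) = (l^2 + 4*l + 4)/(l^2 - 4*l + 3)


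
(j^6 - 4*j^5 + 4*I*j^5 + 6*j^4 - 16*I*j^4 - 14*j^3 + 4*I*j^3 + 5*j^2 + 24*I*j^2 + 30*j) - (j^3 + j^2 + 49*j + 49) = j^6 - 4*j^5 + 4*I*j^5 + 6*j^4 - 16*I*j^4 - 15*j^3 + 4*I*j^3 + 4*j^2 + 24*I*j^2 - 19*j - 49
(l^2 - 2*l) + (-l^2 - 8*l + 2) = 2 - 10*l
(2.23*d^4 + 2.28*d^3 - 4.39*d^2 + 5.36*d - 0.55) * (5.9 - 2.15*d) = -4.7945*d^5 + 8.255*d^4 + 22.8905*d^3 - 37.425*d^2 + 32.8065*d - 3.245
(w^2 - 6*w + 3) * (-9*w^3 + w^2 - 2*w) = -9*w^5 + 55*w^4 - 35*w^3 + 15*w^2 - 6*w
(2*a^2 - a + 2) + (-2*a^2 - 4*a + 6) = 8 - 5*a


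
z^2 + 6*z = z*(z + 6)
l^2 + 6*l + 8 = (l + 2)*(l + 4)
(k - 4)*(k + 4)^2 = k^3 + 4*k^2 - 16*k - 64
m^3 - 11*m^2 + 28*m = m*(m - 7)*(m - 4)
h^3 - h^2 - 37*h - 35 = (h - 7)*(h + 1)*(h + 5)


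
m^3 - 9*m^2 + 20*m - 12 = (m - 6)*(m - 2)*(m - 1)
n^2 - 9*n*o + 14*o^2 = (n - 7*o)*(n - 2*o)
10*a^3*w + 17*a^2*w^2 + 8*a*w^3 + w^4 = w*(a + w)*(2*a + w)*(5*a + w)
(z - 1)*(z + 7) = z^2 + 6*z - 7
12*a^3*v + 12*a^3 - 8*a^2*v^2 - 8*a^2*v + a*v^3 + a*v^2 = (-6*a + v)*(-2*a + v)*(a*v + a)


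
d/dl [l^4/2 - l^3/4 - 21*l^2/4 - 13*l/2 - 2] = 2*l^3 - 3*l^2/4 - 21*l/2 - 13/2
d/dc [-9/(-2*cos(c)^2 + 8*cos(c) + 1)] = 36*(cos(c) - 2)*sin(c)/(8*cos(c) - cos(2*c))^2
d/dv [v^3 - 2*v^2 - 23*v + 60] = 3*v^2 - 4*v - 23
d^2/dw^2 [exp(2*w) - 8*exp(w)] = 4*(exp(w) - 2)*exp(w)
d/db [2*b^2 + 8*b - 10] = 4*b + 8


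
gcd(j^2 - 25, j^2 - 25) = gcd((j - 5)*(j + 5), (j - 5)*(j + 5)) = j^2 - 25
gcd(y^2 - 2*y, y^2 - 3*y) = y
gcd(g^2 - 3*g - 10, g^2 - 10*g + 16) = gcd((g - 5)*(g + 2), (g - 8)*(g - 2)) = 1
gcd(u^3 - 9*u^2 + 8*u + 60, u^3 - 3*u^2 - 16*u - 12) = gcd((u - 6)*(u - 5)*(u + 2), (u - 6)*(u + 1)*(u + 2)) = u^2 - 4*u - 12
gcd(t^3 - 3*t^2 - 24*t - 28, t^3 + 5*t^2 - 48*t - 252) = t - 7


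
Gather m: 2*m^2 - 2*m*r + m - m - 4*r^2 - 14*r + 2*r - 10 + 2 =2*m^2 - 2*m*r - 4*r^2 - 12*r - 8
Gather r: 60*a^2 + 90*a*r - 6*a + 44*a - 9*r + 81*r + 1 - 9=60*a^2 + 38*a + r*(90*a + 72) - 8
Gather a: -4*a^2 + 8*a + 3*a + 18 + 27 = -4*a^2 + 11*a + 45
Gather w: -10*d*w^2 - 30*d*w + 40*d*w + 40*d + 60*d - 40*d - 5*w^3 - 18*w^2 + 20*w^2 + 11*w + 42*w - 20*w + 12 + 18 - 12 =60*d - 5*w^3 + w^2*(2 - 10*d) + w*(10*d + 33) + 18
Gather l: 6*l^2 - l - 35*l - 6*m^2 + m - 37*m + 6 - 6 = 6*l^2 - 36*l - 6*m^2 - 36*m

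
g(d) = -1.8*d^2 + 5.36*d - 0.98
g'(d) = 5.36 - 3.6*d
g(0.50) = 1.25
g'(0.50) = 3.56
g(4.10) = -9.26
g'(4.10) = -9.40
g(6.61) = -44.20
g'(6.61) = -18.44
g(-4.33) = -57.94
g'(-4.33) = 20.95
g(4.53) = -13.64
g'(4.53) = -10.95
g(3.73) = -6.03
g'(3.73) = -8.07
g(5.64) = -28.01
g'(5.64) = -14.94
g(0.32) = 0.55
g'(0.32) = 4.21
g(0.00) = -0.98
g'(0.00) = 5.36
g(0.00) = -0.98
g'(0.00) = 5.36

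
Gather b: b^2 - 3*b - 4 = b^2 - 3*b - 4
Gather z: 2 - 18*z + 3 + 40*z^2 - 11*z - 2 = 40*z^2 - 29*z + 3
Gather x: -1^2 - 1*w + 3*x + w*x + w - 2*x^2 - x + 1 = -2*x^2 + x*(w + 2)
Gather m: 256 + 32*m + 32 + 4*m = 36*m + 288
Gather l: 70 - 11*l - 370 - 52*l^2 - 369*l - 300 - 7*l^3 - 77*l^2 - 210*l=-7*l^3 - 129*l^2 - 590*l - 600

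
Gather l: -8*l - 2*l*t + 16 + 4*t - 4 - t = l*(-2*t - 8) + 3*t + 12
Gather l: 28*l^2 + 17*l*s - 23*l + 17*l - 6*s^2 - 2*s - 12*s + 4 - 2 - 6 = 28*l^2 + l*(17*s - 6) - 6*s^2 - 14*s - 4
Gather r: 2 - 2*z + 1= 3 - 2*z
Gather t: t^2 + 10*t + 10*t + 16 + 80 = t^2 + 20*t + 96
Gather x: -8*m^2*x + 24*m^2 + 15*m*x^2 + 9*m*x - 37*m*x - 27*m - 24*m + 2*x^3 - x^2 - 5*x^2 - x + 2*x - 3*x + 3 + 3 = 24*m^2 - 51*m + 2*x^3 + x^2*(15*m - 6) + x*(-8*m^2 - 28*m - 2) + 6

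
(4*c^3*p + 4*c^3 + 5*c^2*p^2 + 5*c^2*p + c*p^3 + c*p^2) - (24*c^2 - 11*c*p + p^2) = 4*c^3*p + 4*c^3 + 5*c^2*p^2 + 5*c^2*p - 24*c^2 + c*p^3 + c*p^2 + 11*c*p - p^2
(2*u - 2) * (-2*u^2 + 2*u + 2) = -4*u^3 + 8*u^2 - 4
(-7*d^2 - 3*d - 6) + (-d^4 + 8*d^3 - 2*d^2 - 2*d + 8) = -d^4 + 8*d^3 - 9*d^2 - 5*d + 2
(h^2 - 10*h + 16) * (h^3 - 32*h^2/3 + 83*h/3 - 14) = h^5 - 62*h^4/3 + 451*h^3/3 - 1384*h^2/3 + 1748*h/3 - 224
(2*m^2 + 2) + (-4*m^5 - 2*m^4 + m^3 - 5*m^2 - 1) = -4*m^5 - 2*m^4 + m^3 - 3*m^2 + 1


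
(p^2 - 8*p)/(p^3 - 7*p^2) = (p - 8)/(p*(p - 7))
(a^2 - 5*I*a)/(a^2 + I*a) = (a - 5*I)/(a + I)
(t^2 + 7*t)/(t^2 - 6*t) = (t + 7)/(t - 6)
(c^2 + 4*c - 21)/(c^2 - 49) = (c - 3)/(c - 7)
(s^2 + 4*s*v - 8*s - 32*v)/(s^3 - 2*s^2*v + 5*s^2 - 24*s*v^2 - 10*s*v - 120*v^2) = (s - 8)/(s^2 - 6*s*v + 5*s - 30*v)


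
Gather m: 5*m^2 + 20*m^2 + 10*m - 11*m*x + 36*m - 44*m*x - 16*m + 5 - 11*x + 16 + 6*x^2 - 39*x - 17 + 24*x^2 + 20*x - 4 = 25*m^2 + m*(30 - 55*x) + 30*x^2 - 30*x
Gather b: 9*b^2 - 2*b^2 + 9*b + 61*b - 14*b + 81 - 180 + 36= 7*b^2 + 56*b - 63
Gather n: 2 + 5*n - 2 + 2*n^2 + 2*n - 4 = 2*n^2 + 7*n - 4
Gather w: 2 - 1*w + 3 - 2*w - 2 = 3 - 3*w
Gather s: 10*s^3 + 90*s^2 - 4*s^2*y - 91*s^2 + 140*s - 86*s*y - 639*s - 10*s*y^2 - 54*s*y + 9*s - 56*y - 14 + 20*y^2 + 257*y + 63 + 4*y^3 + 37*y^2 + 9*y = 10*s^3 + s^2*(-4*y - 1) + s*(-10*y^2 - 140*y - 490) + 4*y^3 + 57*y^2 + 210*y + 49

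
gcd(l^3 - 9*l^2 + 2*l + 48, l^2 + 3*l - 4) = 1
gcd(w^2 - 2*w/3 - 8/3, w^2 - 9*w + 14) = w - 2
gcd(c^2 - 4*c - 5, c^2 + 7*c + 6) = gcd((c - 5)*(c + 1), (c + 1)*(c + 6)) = c + 1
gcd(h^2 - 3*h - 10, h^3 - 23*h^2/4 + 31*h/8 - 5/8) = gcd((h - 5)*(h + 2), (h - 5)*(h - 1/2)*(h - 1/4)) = h - 5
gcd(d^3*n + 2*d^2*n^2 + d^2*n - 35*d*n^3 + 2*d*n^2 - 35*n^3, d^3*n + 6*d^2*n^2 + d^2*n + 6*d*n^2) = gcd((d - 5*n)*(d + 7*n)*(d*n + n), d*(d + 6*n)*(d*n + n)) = d*n + n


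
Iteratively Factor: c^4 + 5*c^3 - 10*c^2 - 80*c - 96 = (c - 4)*(c^3 + 9*c^2 + 26*c + 24) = (c - 4)*(c + 2)*(c^2 + 7*c + 12) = (c - 4)*(c + 2)*(c + 3)*(c + 4)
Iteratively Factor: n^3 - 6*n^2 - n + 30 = (n - 5)*(n^2 - n - 6) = (n - 5)*(n - 3)*(n + 2)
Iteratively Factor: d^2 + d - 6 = (d + 3)*(d - 2)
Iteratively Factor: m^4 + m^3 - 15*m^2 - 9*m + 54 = (m + 3)*(m^3 - 2*m^2 - 9*m + 18) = (m - 2)*(m + 3)*(m^2 - 9) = (m - 2)*(m + 3)^2*(m - 3)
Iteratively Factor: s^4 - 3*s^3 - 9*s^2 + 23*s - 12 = (s - 1)*(s^3 - 2*s^2 - 11*s + 12) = (s - 1)^2*(s^2 - s - 12) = (s - 4)*(s - 1)^2*(s + 3)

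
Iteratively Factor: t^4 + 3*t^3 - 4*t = (t - 1)*(t^3 + 4*t^2 + 4*t) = (t - 1)*(t + 2)*(t^2 + 2*t) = (t - 1)*(t + 2)^2*(t)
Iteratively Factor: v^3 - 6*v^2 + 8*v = (v)*(v^2 - 6*v + 8) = v*(v - 2)*(v - 4)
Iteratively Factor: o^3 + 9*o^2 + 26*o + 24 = (o + 3)*(o^2 + 6*o + 8) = (o + 2)*(o + 3)*(o + 4)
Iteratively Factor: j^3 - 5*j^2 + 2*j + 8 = (j - 4)*(j^2 - j - 2) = (j - 4)*(j + 1)*(j - 2)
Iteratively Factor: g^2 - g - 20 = (g + 4)*(g - 5)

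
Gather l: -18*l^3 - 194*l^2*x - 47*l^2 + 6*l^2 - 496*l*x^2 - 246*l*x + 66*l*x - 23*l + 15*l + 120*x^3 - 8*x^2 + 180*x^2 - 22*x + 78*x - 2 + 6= -18*l^3 + l^2*(-194*x - 41) + l*(-496*x^2 - 180*x - 8) + 120*x^3 + 172*x^2 + 56*x + 4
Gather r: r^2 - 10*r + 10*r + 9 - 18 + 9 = r^2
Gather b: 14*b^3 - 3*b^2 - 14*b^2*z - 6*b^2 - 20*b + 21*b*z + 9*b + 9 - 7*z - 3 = 14*b^3 + b^2*(-14*z - 9) + b*(21*z - 11) - 7*z + 6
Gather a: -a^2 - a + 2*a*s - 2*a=-a^2 + a*(2*s - 3)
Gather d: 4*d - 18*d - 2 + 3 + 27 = 28 - 14*d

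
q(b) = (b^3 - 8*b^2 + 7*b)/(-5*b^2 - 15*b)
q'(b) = (10*b + 15)*(b^3 - 8*b^2 + 7*b)/(-5*b^2 - 15*b)^2 + (3*b^2 - 16*b + 7)/(-5*b^2 - 15*b)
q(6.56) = 0.05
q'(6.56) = -0.11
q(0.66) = -0.12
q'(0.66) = 0.40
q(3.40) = 0.27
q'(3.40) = -0.00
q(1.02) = 0.01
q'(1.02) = 0.30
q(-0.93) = -1.48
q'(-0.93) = 1.67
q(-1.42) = -2.58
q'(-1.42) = 3.00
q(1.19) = 0.05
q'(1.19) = 0.26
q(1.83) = 0.18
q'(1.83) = 0.14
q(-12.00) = 5.49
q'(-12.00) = -0.10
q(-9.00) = 5.33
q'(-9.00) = 0.02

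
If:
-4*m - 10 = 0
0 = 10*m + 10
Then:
No Solution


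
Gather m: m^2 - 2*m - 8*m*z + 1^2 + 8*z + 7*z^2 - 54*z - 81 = m^2 + m*(-8*z - 2) + 7*z^2 - 46*z - 80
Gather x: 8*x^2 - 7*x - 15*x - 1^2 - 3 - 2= 8*x^2 - 22*x - 6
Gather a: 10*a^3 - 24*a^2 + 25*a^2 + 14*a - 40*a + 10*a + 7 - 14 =10*a^3 + a^2 - 16*a - 7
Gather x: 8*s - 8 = 8*s - 8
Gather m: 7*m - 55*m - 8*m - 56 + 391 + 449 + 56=840 - 56*m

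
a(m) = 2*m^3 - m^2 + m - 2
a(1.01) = 0.05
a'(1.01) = 5.10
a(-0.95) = -5.57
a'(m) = 6*m^2 - 2*m + 1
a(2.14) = 15.16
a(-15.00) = -6992.00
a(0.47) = -1.54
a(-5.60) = -390.19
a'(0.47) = 1.39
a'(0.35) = 1.04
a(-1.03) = -6.28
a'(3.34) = 61.25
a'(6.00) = 205.00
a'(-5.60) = 200.36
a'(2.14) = 24.20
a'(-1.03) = 9.43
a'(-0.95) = 8.32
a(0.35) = -1.69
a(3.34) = 64.70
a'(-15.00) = 1381.00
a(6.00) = 400.00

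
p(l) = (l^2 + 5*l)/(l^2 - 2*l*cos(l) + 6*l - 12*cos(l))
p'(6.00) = 0.09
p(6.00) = 1.35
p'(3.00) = 0.05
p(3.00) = 0.54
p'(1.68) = -0.74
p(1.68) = 0.77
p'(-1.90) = -1.33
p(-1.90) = 1.15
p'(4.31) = 0.31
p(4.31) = 0.76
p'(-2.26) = -1.50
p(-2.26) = 1.68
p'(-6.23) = 14.21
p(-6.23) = 4.05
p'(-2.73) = -0.02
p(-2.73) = 2.11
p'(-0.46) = -0.35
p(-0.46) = 0.17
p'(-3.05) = 1.18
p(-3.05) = 1.90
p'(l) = (2*l + 5)/(l^2 - 2*l*cos(l) + 6*l - 12*cos(l)) + (l^2 + 5*l)*(-2*l*sin(l) - 2*l - 12*sin(l) + 2*cos(l) - 6)/(l^2 - 2*l*cos(l) + 6*l - 12*cos(l))^2 = (-2*l*(l + 5)*(l*sin(l) + l + 6*sin(l) - cos(l) + 3) + (2*l + 5)*(l^2 - 2*l*cos(l) + 6*l - 12*cos(l)))/((l + 6)^2*(l - 2*cos(l))^2)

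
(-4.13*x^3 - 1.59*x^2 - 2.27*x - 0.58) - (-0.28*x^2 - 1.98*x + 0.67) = -4.13*x^3 - 1.31*x^2 - 0.29*x - 1.25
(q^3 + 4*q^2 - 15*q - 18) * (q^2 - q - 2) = q^5 + 3*q^4 - 21*q^3 - 11*q^2 + 48*q + 36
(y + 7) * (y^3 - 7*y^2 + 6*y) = y^4 - 43*y^2 + 42*y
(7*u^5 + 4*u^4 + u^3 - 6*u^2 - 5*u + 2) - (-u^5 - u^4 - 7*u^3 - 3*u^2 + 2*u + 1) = 8*u^5 + 5*u^4 + 8*u^3 - 3*u^2 - 7*u + 1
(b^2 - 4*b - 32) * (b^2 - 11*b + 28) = b^4 - 15*b^3 + 40*b^2 + 240*b - 896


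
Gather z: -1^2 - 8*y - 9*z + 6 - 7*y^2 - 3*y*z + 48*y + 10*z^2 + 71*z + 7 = -7*y^2 + 40*y + 10*z^2 + z*(62 - 3*y) + 12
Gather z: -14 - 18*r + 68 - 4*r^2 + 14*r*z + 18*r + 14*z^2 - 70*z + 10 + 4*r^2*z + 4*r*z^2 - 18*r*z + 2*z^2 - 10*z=-4*r^2 + z^2*(4*r + 16) + z*(4*r^2 - 4*r - 80) + 64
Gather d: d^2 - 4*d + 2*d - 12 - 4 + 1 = d^2 - 2*d - 15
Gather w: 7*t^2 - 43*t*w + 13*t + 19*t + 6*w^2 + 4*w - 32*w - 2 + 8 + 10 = 7*t^2 + 32*t + 6*w^2 + w*(-43*t - 28) + 16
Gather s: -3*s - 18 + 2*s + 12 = -s - 6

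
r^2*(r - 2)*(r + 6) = r^4 + 4*r^3 - 12*r^2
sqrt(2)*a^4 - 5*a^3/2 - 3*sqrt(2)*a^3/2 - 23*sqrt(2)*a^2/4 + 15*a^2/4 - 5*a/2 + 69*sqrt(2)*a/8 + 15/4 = (a - 3/2)*(a - 5*sqrt(2)/2)*(a + sqrt(2))*(sqrt(2)*a + 1/2)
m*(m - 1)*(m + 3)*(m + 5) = m^4 + 7*m^3 + 7*m^2 - 15*m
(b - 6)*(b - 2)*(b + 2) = b^3 - 6*b^2 - 4*b + 24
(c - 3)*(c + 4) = c^2 + c - 12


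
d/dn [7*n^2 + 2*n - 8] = 14*n + 2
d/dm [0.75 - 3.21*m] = -3.21000000000000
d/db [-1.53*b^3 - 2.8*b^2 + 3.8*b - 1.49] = -4.59*b^2 - 5.6*b + 3.8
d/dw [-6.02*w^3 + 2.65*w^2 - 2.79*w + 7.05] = -18.06*w^2 + 5.3*w - 2.79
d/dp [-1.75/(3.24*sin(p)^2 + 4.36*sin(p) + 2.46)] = (11.34*sin(p) + 7.63)*cos(p)/(3.24*sin(p)^2 + 4.36*sin(p) + 2.46)^2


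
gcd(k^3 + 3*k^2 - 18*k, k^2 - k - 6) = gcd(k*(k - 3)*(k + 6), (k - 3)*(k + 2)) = k - 3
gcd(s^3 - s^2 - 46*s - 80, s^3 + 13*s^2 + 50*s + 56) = s + 2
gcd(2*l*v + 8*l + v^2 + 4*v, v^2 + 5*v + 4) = v + 4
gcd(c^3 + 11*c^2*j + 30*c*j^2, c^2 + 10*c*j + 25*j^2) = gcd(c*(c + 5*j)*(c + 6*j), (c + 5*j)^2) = c + 5*j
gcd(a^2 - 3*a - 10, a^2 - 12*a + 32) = 1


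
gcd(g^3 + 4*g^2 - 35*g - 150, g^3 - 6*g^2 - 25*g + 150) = g^2 - g - 30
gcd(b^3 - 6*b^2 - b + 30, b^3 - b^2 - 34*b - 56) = b + 2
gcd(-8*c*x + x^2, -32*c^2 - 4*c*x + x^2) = -8*c + x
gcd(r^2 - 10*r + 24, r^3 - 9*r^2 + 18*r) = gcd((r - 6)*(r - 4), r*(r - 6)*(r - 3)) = r - 6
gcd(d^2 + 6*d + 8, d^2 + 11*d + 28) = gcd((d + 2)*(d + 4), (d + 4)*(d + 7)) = d + 4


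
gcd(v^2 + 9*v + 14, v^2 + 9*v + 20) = 1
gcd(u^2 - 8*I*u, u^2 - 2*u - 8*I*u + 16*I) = u - 8*I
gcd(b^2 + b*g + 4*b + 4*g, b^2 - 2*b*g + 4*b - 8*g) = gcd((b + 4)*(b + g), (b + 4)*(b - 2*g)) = b + 4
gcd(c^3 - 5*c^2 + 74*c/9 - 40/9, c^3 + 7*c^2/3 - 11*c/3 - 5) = c - 5/3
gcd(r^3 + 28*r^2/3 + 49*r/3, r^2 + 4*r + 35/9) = r + 7/3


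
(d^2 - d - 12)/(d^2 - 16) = (d + 3)/(d + 4)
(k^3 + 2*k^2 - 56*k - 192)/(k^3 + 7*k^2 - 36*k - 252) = (k^2 - 4*k - 32)/(k^2 + k - 42)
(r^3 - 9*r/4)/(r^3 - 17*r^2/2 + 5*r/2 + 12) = r*(2*r + 3)/(2*(r^2 - 7*r - 8))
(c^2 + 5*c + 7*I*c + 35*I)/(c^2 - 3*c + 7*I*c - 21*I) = (c + 5)/(c - 3)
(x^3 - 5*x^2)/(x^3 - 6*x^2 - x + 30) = x^2/(x^2 - x - 6)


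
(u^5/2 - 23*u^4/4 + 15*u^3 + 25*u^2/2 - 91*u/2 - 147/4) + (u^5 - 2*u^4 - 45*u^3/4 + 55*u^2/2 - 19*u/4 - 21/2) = 3*u^5/2 - 31*u^4/4 + 15*u^3/4 + 40*u^2 - 201*u/4 - 189/4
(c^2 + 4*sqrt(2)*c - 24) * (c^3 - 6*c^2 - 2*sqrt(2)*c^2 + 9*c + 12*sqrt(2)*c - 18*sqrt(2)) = c^5 - 6*c^4 + 2*sqrt(2)*c^4 - 31*c^3 - 12*sqrt(2)*c^3 + 66*sqrt(2)*c^2 + 240*c^2 - 288*sqrt(2)*c - 360*c + 432*sqrt(2)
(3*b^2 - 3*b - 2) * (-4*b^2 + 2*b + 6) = -12*b^4 + 18*b^3 + 20*b^2 - 22*b - 12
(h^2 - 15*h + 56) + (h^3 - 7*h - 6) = h^3 + h^2 - 22*h + 50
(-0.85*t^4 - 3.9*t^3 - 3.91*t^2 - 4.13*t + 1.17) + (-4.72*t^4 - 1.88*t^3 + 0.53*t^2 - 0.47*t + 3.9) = -5.57*t^4 - 5.78*t^3 - 3.38*t^2 - 4.6*t + 5.07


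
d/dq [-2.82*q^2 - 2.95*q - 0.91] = -5.64*q - 2.95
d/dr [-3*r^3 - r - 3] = -9*r^2 - 1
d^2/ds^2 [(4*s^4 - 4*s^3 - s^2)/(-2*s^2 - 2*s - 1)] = 2*(-16*s^6 - 48*s^5 - 72*s^4 - 60*s^3 - 6*s^2 + 12*s + 1)/(8*s^6 + 24*s^5 + 36*s^4 + 32*s^3 + 18*s^2 + 6*s + 1)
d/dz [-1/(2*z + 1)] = 2/(2*z + 1)^2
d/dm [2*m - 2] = 2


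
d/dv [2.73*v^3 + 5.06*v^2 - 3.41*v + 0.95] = 8.19*v^2 + 10.12*v - 3.41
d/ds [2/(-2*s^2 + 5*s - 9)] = 2*(4*s - 5)/(2*s^2 - 5*s + 9)^2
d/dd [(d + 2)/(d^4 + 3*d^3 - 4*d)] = (-3*d^2 - 2*d + 2)/(d^2*(d^4 + 2*d^3 - 3*d^2 - 4*d + 4))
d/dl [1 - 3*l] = -3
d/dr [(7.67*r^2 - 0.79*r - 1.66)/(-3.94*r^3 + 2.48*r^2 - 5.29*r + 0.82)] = (30.2198*r^4 - 6.2252*r^3 - 58.2363*r^2 + 20.8124*r - 9.4292)/(15.5236*r^6 - 19.5424*r^5 + 47.8356*r^4 - 32.7*r^3 + 32.0513*r^2 - 8.6756*r + 0.6724)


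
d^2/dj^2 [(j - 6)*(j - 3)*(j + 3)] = 6*j - 12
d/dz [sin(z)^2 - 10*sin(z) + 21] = 2*(sin(z) - 5)*cos(z)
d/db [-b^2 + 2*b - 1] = 2 - 2*b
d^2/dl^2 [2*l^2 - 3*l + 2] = 4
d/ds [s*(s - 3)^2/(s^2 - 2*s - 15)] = (s - 3)*(-2*s*(s - 3)*(s - 1) + 3*(1 - s)*(-s^2 + 2*s + 15))/(-s^2 + 2*s + 15)^2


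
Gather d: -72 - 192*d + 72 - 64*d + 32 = 32 - 256*d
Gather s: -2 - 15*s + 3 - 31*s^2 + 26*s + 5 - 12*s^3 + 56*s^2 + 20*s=-12*s^3 + 25*s^2 + 31*s + 6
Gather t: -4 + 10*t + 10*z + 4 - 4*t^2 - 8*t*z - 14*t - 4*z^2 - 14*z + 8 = -4*t^2 + t*(-8*z - 4) - 4*z^2 - 4*z + 8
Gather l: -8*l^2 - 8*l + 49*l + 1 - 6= -8*l^2 + 41*l - 5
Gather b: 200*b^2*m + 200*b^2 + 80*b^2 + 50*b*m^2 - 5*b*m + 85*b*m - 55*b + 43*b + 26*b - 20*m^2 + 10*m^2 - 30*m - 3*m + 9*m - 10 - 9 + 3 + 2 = b^2*(200*m + 280) + b*(50*m^2 + 80*m + 14) - 10*m^2 - 24*m - 14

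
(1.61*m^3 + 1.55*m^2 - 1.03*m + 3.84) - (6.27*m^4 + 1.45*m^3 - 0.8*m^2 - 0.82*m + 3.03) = -6.27*m^4 + 0.16*m^3 + 2.35*m^2 - 0.21*m + 0.81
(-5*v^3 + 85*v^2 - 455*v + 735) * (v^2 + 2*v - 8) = -5*v^5 + 75*v^4 - 245*v^3 - 855*v^2 + 5110*v - 5880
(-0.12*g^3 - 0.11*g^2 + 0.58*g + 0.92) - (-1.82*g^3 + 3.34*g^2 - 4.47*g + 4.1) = 1.7*g^3 - 3.45*g^2 + 5.05*g - 3.18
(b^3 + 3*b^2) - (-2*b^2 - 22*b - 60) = b^3 + 5*b^2 + 22*b + 60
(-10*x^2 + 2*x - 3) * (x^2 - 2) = -10*x^4 + 2*x^3 + 17*x^2 - 4*x + 6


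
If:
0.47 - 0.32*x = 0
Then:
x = 1.47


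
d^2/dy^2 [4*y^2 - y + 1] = 8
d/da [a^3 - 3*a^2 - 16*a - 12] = 3*a^2 - 6*a - 16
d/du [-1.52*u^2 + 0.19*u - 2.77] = 0.19 - 3.04*u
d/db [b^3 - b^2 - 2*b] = 3*b^2 - 2*b - 2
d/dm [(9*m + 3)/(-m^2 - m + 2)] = 3*(3*m^2 + 2*m + 7)/(m^4 + 2*m^3 - 3*m^2 - 4*m + 4)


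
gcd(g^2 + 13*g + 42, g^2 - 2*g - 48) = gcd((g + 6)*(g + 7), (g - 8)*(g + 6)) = g + 6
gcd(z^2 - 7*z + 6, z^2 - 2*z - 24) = z - 6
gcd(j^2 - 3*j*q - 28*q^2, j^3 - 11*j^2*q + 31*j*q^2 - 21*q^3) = -j + 7*q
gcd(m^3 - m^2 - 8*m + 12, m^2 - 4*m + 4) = m^2 - 4*m + 4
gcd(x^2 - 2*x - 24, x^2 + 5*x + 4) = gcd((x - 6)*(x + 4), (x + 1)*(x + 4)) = x + 4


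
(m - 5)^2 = m^2 - 10*m + 25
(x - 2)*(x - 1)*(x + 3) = x^3 - 7*x + 6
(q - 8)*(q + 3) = q^2 - 5*q - 24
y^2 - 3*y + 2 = (y - 2)*(y - 1)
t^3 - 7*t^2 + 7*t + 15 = (t - 5)*(t - 3)*(t + 1)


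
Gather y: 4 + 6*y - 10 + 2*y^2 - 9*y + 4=2*y^2 - 3*y - 2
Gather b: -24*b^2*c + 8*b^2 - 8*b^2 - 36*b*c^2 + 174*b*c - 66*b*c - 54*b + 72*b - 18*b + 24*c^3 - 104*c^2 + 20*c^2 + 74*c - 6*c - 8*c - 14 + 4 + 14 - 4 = -24*b^2*c + b*(-36*c^2 + 108*c) + 24*c^3 - 84*c^2 + 60*c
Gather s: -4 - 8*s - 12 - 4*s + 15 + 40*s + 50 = 28*s + 49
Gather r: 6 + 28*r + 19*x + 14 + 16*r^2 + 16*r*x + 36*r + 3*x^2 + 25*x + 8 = 16*r^2 + r*(16*x + 64) + 3*x^2 + 44*x + 28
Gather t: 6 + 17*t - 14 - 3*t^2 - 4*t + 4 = -3*t^2 + 13*t - 4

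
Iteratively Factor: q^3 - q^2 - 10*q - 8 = (q + 2)*(q^2 - 3*q - 4) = (q - 4)*(q + 2)*(q + 1)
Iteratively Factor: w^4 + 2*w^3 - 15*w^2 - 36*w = (w + 3)*(w^3 - w^2 - 12*w) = w*(w + 3)*(w^2 - w - 12) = w*(w + 3)^2*(w - 4)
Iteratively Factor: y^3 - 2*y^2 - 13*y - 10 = (y + 2)*(y^2 - 4*y - 5) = (y - 5)*(y + 2)*(y + 1)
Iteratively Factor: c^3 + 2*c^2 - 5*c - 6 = (c - 2)*(c^2 + 4*c + 3) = (c - 2)*(c + 3)*(c + 1)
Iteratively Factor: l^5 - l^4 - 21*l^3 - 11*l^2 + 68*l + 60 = (l - 5)*(l^4 + 4*l^3 - l^2 - 16*l - 12) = (l - 5)*(l - 2)*(l^3 + 6*l^2 + 11*l + 6) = (l - 5)*(l - 2)*(l + 2)*(l^2 + 4*l + 3) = (l - 5)*(l - 2)*(l + 1)*(l + 2)*(l + 3)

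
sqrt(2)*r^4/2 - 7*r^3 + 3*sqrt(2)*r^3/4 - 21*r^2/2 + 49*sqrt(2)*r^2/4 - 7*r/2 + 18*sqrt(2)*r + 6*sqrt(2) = (r + 1/2)*(r - 4*sqrt(2))*(r - 3*sqrt(2))*(sqrt(2)*r/2 + sqrt(2)/2)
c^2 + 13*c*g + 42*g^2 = (c + 6*g)*(c + 7*g)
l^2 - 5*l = l*(l - 5)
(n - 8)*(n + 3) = n^2 - 5*n - 24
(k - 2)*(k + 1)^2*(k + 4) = k^4 + 4*k^3 - 3*k^2 - 14*k - 8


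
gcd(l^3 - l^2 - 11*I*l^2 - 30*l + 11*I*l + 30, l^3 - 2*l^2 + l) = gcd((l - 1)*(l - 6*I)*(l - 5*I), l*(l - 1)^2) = l - 1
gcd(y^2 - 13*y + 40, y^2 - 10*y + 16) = y - 8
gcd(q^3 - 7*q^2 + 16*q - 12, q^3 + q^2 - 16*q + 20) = q^2 - 4*q + 4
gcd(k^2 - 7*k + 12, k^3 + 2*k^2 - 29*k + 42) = k - 3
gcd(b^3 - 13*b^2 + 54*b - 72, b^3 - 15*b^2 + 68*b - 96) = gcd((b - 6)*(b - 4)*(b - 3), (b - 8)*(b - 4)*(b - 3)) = b^2 - 7*b + 12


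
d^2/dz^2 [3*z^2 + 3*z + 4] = 6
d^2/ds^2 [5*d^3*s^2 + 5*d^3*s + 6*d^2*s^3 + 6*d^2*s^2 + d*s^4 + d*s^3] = 2*d*(5*d^2 + 18*d*s + 6*d + 6*s^2 + 3*s)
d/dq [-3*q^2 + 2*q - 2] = 2 - 6*q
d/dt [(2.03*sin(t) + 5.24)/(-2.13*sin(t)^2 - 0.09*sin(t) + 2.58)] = (4.3239*sin(t)^2 + 22.3224*sin(t) + 5.709)*cos(t)/(4.5369*sin(t)^4 + 0.3834*sin(t)^3 - 10.9827*sin(t)^2 - 0.4644*sin(t) + 6.6564)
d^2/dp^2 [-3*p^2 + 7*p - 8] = -6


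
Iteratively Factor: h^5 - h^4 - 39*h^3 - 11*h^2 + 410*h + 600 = (h + 2)*(h^4 - 3*h^3 - 33*h^2 + 55*h + 300) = (h + 2)*(h + 4)*(h^3 - 7*h^2 - 5*h + 75) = (h - 5)*(h + 2)*(h + 4)*(h^2 - 2*h - 15) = (h - 5)^2*(h + 2)*(h + 4)*(h + 3)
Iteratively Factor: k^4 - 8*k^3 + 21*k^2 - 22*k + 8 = (k - 4)*(k^3 - 4*k^2 + 5*k - 2) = (k - 4)*(k - 1)*(k^2 - 3*k + 2) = (k - 4)*(k - 2)*(k - 1)*(k - 1)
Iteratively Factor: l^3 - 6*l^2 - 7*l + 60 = (l - 5)*(l^2 - l - 12) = (l - 5)*(l - 4)*(l + 3)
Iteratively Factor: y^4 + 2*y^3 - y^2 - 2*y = (y)*(y^3 + 2*y^2 - y - 2) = y*(y - 1)*(y^2 + 3*y + 2) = y*(y - 1)*(y + 1)*(y + 2)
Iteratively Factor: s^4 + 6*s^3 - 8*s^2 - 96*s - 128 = (s + 4)*(s^3 + 2*s^2 - 16*s - 32) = (s + 2)*(s + 4)*(s^2 - 16) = (s - 4)*(s + 2)*(s + 4)*(s + 4)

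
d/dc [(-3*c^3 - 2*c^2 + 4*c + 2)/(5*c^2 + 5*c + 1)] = 3*(-5*c^4 - 10*c^3 - 13*c^2 - 8*c - 2)/(25*c^4 + 50*c^3 + 35*c^2 + 10*c + 1)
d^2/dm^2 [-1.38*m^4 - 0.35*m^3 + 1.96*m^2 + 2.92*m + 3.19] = -16.56*m^2 - 2.1*m + 3.92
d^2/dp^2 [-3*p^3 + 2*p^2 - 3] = 4 - 18*p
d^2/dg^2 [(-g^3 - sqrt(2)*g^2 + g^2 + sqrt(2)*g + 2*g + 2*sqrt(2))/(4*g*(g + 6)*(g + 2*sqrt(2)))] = (sqrt(2)*g^6 + 7*g^6 + 6*g^5 + 39*sqrt(2)*g^5 + 6*sqrt(2)*g^4 + 120*g^4 - 16*g^3 + 140*sqrt(2)*g^3 + 264*sqrt(2)*g^2 + 432*g^2 + 288*sqrt(2)*g + 864*g + 576*sqrt(2))/(2*g^3*(g^6 + 6*sqrt(2)*g^5 + 18*g^5 + 132*g^4 + 108*sqrt(2)*g^4 + 648*g^3 + 664*sqrt(2)*g^3 + 1584*sqrt(2)*g^2 + 2592*g^2 + 1728*sqrt(2)*g + 5184*g + 3456*sqrt(2)))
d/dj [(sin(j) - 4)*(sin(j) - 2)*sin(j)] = (3*sin(j)^2 - 12*sin(j) + 8)*cos(j)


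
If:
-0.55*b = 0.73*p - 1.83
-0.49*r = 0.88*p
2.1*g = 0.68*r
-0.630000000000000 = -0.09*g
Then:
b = 19.30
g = 7.00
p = -12.04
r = 21.62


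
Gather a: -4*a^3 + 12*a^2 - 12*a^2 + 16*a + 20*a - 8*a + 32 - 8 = -4*a^3 + 28*a + 24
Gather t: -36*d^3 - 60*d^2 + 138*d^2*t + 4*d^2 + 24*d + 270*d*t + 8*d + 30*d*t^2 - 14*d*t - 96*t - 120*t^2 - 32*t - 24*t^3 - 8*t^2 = -36*d^3 - 56*d^2 + 32*d - 24*t^3 + t^2*(30*d - 128) + t*(138*d^2 + 256*d - 128)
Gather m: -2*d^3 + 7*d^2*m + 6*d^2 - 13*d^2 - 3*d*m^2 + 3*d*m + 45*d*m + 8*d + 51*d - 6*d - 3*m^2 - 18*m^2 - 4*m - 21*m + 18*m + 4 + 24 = -2*d^3 - 7*d^2 + 53*d + m^2*(-3*d - 21) + m*(7*d^2 + 48*d - 7) + 28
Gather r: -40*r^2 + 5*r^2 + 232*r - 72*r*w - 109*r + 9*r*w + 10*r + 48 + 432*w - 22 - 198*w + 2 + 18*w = -35*r^2 + r*(133 - 63*w) + 252*w + 28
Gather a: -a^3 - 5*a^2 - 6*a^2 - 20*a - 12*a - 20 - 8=-a^3 - 11*a^2 - 32*a - 28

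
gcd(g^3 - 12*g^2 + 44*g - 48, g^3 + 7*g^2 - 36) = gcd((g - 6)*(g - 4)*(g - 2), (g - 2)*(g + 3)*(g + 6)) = g - 2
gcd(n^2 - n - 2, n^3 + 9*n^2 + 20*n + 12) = n + 1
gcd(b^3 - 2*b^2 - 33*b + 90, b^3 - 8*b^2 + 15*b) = b^2 - 8*b + 15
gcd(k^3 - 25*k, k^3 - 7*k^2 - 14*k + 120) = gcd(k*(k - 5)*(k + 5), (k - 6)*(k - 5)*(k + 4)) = k - 5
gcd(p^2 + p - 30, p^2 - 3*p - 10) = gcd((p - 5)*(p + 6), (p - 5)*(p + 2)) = p - 5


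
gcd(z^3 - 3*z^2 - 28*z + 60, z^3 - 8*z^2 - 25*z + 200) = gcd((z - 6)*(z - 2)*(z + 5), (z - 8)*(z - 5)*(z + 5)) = z + 5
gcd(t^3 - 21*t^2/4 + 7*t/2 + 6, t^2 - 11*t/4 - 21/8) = t + 3/4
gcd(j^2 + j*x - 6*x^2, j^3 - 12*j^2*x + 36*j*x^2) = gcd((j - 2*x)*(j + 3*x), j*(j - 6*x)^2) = 1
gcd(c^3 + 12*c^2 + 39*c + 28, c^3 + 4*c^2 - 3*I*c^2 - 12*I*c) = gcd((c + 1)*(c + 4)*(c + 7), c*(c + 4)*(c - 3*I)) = c + 4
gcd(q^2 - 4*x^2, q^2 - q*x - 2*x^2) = -q + 2*x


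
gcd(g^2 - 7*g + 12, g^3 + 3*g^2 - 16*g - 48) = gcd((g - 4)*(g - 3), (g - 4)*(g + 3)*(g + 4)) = g - 4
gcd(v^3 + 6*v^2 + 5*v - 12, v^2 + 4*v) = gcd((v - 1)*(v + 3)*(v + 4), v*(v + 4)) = v + 4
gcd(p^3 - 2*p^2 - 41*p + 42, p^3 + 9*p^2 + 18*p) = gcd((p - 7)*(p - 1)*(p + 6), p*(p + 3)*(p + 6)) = p + 6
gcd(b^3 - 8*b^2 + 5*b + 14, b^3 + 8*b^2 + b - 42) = b - 2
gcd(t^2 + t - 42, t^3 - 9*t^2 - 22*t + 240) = t - 6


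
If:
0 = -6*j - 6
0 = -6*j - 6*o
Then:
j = -1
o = 1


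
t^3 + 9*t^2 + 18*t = t*(t + 3)*(t + 6)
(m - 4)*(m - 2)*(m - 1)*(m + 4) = m^4 - 3*m^3 - 14*m^2 + 48*m - 32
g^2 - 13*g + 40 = (g - 8)*(g - 5)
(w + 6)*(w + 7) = w^2 + 13*w + 42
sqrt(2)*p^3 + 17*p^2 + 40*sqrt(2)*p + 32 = (p + 4*sqrt(2))^2*(sqrt(2)*p + 1)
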